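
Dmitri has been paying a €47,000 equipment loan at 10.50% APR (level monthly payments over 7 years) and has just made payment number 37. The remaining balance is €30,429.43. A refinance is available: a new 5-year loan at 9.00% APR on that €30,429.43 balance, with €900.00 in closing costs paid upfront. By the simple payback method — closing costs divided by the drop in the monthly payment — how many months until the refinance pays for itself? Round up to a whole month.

6 months

Current payment = 47,000 × 10.5%/12 / (1 − (1+0.0087500)^−84) = €792.45.
Refinanced payment = 30,429.43 × 0.0075000 / (1 − (1+0.0075000)^−60) = €631.66.
Monthly savings = €792.45 − €631.66 = €160.79.
Break-even = €900.00 / €160.79 = 5.60 → 6 months.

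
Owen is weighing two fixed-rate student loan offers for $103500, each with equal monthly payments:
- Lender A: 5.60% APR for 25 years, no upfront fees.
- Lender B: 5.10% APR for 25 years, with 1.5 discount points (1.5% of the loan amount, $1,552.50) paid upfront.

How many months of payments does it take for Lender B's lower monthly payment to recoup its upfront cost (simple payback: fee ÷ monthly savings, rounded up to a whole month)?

51 months

Lender A: monthly rate = 5.6%/12 = 0.0046667; payment = 103,500 × 0.0046667 / (1 − (1+0.0046667)^−300) = $641.78.
Lender B: at 5.10% the monthly rate is 0.0042500, so the payment is 103,500 × 0.0042500 / (1 − 1.0042500^−300) = $611.10.
Monthly savings = $641.78 − $611.10 = $30.68.
Break-even = $1,552.50 / $30.68 = 50.60 → 51 months.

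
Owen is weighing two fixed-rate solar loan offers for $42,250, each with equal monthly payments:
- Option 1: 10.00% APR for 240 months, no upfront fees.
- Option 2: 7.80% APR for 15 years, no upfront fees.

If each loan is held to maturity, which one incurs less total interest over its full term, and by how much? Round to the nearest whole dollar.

Option 2 by $26,051

Option 1: at 10.00% the monthly rate is 0.0083333, so the payment is 42,250 × 0.0083333 / (1 − 1.0083333^−240) = $407.72.
Total interest on Option 1 = 240 × $407.72 − $42,250 = $55,602.80.
Option 2: at 7.80% the monthly rate is 0.0065000, so the payment is 42,250 × 0.0065000 / (1 − 1.0065000^−180) = $398.90.
Total interest on Option 2 = 180 × $398.90 − $42,250 = $29,552.00.
Option 2 is lower by $26,050.80.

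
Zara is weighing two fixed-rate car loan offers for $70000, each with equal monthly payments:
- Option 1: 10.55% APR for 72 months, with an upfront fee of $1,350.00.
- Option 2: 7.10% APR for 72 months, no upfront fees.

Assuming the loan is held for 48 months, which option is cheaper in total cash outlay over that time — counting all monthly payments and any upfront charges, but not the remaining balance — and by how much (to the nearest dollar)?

Option 2 by $7,087

Option 1: at 10.55% the monthly rate is 0.0087917, so the payment is 70,000 × 0.0087917 / (1 − 1.0087917^−72) = $1,316.31.
Option 2: at 7.10% the monthly rate is 0.0059167, so the payment is 70,000 × 0.0059167 / (1 − 1.0059167^−72) = $1,196.79.
Over 48 months: Option 1 costs 48 × $1,316.31 + $1,350.00 = $64,532.88; Option 2 costs 48 × $1,196.79 = $57,445.92.
Option 2 is cheaper by $64,532.88 − $57,445.92 = $7,086.96.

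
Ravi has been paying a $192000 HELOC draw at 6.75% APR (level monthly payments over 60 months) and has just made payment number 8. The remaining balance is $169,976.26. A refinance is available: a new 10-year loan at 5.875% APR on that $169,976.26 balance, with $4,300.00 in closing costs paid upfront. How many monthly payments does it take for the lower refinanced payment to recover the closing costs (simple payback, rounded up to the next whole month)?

Current payment = 192,000 × 6.75%/12 / (1 − (1+0.0056250)^−60) = $3,779.22.
Refinanced payment = 169,976.26 × 0.0048958 / (1 − (1+0.0048958)^−120) = $1,876.43.
Monthly savings = $3,779.22 − $1,876.43 = $1,902.79.
Break-even = $4,300.00 / $1,902.79 = 2.26 → 3 months.

3 months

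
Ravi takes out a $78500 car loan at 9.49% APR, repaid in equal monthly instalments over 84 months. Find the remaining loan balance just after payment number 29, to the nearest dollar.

$57,024

With monthly rate i = 9.49%/12 = 0.0079083, the balance after k of n payments is P · [(1+i)^n − (1+i)^k] / [(1+i)^n − 1].
(1+0.0079083)^84 = 1.93805911 and (1+0.0079083)^29 = 1.25663758, so the balance is 78,500 × (1.93805911 − 1.25663758) / (1.93805911 − 1) = $57,023.69.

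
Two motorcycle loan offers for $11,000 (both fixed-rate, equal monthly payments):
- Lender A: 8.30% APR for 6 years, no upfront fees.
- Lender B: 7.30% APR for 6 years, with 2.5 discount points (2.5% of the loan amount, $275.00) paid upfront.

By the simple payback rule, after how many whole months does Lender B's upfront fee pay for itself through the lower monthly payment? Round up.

Lender A: monthly rate = 8.3%/12 = 0.0069167; payment = 11,000 × 0.0069167 / (1 − (1+0.0069167)^−72) = $194.48.
Lender B: at 7.30% the monthly rate is 0.0060833, so the payment is 11,000 × 0.0060833 / (1 − 1.0060833^−72) = $189.13.
Monthly savings = $194.48 − $189.13 = $5.35.
Break-even = $275.00 / $5.35 = 51.40 → 52 months.

52 months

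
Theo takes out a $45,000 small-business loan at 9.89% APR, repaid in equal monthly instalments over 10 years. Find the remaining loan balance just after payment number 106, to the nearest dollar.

$7,797

With monthly rate i = 9.89%/12 = 0.0082417, the balance after k of n payments is P · [(1+i)^n − (1+i)^k] / [(1+i)^n − 1].
(1+0.0082417)^120 = 2.67766930 and (1+0.0082417)^106 = 2.38699749, so the balance is 45,000 × (2.67766930 − 2.38699749) / (2.67766930 − 1) = $7,796.67.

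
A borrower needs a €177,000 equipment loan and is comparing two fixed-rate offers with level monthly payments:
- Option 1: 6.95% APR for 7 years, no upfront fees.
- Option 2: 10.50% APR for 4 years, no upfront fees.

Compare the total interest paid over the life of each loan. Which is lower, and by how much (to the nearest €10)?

Option 2 by €6,510

Option 1: monthly rate = 6.95%/12 = 0.0057917; payment = 177,000 × 0.0057917 / (1 − (1+0.0057917)^−84) = €2,667.08.
Total interest on Option 1 = 84 × €2,667.08 − €177,000 = €47,034.72.
Option 2: at 10.50% the monthly rate is 0.0087500, so the payment is 177,000 × 0.0087500 / (1 − 1.0087500^−48) = €4,531.80.
Total interest on Option 2 = 48 × €4,531.80 − €177,000 = €40,526.40.
Option 2 is lower by €6,508.32.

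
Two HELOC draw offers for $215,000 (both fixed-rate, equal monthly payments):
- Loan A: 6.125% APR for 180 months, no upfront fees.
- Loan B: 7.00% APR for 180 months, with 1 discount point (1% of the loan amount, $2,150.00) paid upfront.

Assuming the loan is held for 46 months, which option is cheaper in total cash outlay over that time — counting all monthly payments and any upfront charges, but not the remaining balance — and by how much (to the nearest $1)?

Loan A: monthly rate = 6.125%/12 = 0.0051042; payment = 215,000 × 0.0051042 / (1 − (1+0.0051042)^−180) = $1,828.84.
Loan B: monthly rate = 7%/12 = 0.0058333; payment = 215,000 × 0.0058333 / (1 − (1+0.0058333)^−180) = $1,932.48.
Over 46 months: Loan A costs 46 × $1,828.84 = $84,126.64; Loan B costs 46 × $1,932.48 + $2,150.00 = $91,044.08.
Loan A is cheaper by $91,044.08 − $84,126.64 = $6,917.44.

Loan A by $6,917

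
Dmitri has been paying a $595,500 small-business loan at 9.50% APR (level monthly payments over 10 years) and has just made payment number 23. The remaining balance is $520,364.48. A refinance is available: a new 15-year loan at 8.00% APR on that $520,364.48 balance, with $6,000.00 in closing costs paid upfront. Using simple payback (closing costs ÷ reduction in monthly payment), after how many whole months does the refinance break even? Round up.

3 months

Current payment = 595,500 × 9.5%/12 / (1 − (1+0.0079167)^−120) = $7,705.62.
Refinanced payment = 520,364.48 × 0.0066667 / (1 − (1+0.0066667)^−180) = $4,972.87.
Monthly savings = $7,705.62 − $4,972.87 = $2,732.75.
Break-even = $6,000.00 / $2,732.75 = 2.20 → 3 months.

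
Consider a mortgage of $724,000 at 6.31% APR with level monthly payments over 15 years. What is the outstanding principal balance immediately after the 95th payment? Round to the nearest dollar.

$426,243

With monthly rate i = 6.31%/12 = 0.0052583, the balance after k of n payments is P · [(1+i)^n − (1+i)^k] / [(1+i)^n − 1].
(1+0.0052583)^180 = 2.57029373 and (1+0.0052583)^95 = 1.64581035, so the balance is 724,000 × (2.57029373 − 1.64581035) / (2.57029373 − 1) = $426,242.53.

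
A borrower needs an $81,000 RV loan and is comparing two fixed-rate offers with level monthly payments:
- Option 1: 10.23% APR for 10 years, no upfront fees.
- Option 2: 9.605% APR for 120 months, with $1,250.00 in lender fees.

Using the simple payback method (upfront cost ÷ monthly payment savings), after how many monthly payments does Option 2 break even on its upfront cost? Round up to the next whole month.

Option 1: monthly rate = 10.23%/12 = 0.0085250; payment = 81,000 × 0.0085250 / (1 − (1+0.0085250)^−120) = $1,080.76.
Option 2: monthly rate = 9.605%/12 = 0.0080042; payment = 81,000 × 0.0080042 / (1 − (1+0.0080042)^−120) = $1,052.78.
Monthly savings = $1,080.76 − $1,052.78 = $27.98.
Break-even = $1,250.00 / $27.98 = 44.67 → 45 months.

45 months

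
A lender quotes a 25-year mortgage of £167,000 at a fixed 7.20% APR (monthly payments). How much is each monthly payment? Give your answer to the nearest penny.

At 7.20% the monthly rate is 0.0060000, so the payment is 167,000 × 0.0060000 / (1 − 1.0060000^−300) = £1,201.71.

£1,201.71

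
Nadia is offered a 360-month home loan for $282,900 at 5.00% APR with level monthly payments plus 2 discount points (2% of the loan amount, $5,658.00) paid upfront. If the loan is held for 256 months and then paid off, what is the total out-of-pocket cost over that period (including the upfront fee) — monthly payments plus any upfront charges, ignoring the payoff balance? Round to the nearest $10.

$394,440

Monthly rate = 5%/12 = 0.0041667; payment = 282,900 × 0.0041667 / (1 − (1+0.0041667)^−360) = $1,518.67.
Total outlay = 256 × $1,518.67 + $5,658.00 = $394,437.52.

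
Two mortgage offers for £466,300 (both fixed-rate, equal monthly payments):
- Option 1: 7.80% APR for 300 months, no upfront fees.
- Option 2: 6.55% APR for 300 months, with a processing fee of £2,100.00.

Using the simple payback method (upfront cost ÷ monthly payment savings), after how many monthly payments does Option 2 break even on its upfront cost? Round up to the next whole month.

Option 1: monthly rate = 7.8%/12 = 0.0065000; payment = 466,300 × 0.0065000 / (1 − (1+0.0065000)^−300) = £3,537.42.
Option 2: monthly rate = 6.55%/12 = 0.0054583; payment = 466,300 × 0.0054583 / (1 − (1+0.0054583)^−300) = £3,163.08.
Monthly savings = £3,537.42 − £3,163.08 = £374.34.
Break-even = £2,100.00 / £374.34 = 5.61 → 6 months.

6 months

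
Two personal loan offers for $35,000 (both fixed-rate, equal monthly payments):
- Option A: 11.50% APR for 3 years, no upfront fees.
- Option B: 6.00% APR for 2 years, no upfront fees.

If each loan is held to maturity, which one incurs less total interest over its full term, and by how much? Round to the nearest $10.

Option B by $4,320

Option A: at 11.50% the monthly rate is 0.0095833, so the payment is 35,000 × 0.0095833 / (1 − 1.0095833^−36) = $1,154.16.
Total interest on Option A = 36 × $1,154.16 − $35,000 = $6,549.76.
Option B: monthly rate = 6%/12 = 0.0050000; payment = 35,000 × 0.0050000 / (1 − (1+0.0050000)^−24) = $1,551.22.
Total interest on Option B = 24 × $1,551.22 − $35,000 = $2,229.28.
Option B is lower by $4,320.48.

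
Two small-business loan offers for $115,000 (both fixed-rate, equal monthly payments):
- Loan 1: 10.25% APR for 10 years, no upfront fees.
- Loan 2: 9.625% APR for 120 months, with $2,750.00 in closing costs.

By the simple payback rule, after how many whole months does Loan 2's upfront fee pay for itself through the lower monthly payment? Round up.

Loan 1: at 10.25% the monthly rate is 0.0085417, so the payment is 115,000 × 0.0085417 / (1 − 1.0085417^−120) = $1,535.70.
Loan 2: at 9.625% the monthly rate is 0.0080208, so the payment is 115,000 × 0.0080208 / (1 − 1.0080208^−120) = $1,495.95.
Monthly savings = $1,535.70 − $1,495.95 = $39.75.
Break-even = $2,750.00 / $39.75 = 69.18 → 70 months.

70 months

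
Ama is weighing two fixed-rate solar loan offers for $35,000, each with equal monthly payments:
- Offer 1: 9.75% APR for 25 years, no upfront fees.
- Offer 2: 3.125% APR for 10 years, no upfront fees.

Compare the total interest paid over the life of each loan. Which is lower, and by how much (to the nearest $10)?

Offer 2 by $52,770

Offer 1: monthly rate = 9.75%/12 = 0.0081250; payment = 35,000 × 0.0081250 / (1 − (1+0.0081250)^−300) = $311.90.
Total interest on Offer 1 = 300 × $311.90 − $35,000 = $58,570.00.
Offer 2: at 3.125% the monthly rate is 0.0026042, so the payment is 35,000 × 0.0026042 / (1 − 1.0026042^−120) = $339.99.
Total interest on Offer 2 = 120 × $339.99 − $35,000 = $5,798.80.
Offer 2 is lower by $52,771.20.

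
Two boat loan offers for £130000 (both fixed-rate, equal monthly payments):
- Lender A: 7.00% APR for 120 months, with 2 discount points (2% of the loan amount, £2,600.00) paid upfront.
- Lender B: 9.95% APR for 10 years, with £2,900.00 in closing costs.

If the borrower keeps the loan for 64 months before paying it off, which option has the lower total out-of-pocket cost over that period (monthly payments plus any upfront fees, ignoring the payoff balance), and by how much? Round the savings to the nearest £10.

Lender A by £13,420

Lender A: at 7.00% the monthly rate is 0.0058333, so the payment is 130,000 × 0.0058333 / (1 − 1.0058333^−120) = £1,509.41.
Lender B: monthly rate = 9.95%/12 = 0.0082917; payment = 130,000 × 0.0082917 / (1 − (1+0.0082917)^−120) = £1,714.36.
Over 64 months: Lender A costs 64 × £1,509.41 + £2,600.00 = £99,202.24; Lender B costs 64 × £1,714.36 + £2,900.00 = £112,619.04.
Lender A is cheaper by £112,619.04 − £99,202.24 = £13,416.80.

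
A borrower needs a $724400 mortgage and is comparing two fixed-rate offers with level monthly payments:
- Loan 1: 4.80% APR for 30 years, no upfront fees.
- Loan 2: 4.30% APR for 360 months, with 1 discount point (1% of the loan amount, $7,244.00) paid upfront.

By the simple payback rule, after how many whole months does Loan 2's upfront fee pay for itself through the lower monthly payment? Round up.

34 months

Loan 1: monthly rate = 4.8%/12 = 0.0040000; payment = 724,400 × 0.0040000 / (1 − (1+0.0040000)^−360) = $3,800.68.
Loan 2: at 4.30% the monthly rate is 0.0035833, so the payment is 724,400 × 0.0035833 / (1 − 1.0035833^−360) = $3,584.85.
Monthly savings = $3,800.68 − $3,584.85 = $215.83.
Break-even = $7,244.00 / $215.83 = 33.56 → 34 months.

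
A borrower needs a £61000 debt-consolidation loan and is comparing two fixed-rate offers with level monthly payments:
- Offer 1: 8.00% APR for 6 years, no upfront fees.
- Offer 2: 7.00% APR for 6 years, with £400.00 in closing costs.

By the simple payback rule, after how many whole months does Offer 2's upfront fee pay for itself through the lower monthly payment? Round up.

14 months

Offer 1: monthly rate = 8%/12 = 0.0066667; payment = 61,000 × 0.0066667 / (1 − (1+0.0066667)^−72) = £1,069.53.
Offer 2: at 7.00% the monthly rate is 0.0058333, so the payment is 61,000 × 0.0058333 / (1 − 1.0058333^−72) = £1,039.99.
Monthly savings = £1,069.53 − £1,039.99 = £29.54.
Break-even = £400.00 / £29.54 = 13.54 → 14 months.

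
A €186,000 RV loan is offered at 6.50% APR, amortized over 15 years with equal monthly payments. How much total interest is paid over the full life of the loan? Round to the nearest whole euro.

€105,647

At 6.50% the monthly rate is 0.0054167, so the payment is 186,000 × 0.0054167 / (1 − 1.0054167^−180) = €1,620.26.
Total paid = 180 × €1,620.26 = €291,646.80; interest = €291,646.80 − €186,000 = €105,646.80.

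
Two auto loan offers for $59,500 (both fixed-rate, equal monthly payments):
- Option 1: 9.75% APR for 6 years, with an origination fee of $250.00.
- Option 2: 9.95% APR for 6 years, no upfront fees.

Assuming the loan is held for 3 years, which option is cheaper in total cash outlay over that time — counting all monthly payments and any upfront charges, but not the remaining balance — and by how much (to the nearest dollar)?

Option 1: at 9.75% the monthly rate is 0.0081250, so the payment is 59,500 × 0.0081250 / (1 − 1.0081250^−72) = $1,094.80.
Option 2: monthly rate = 9.95%/12 = 0.0082917; payment = 59,500 × 0.0082917 / (1 − (1+0.0082917)^−72) = $1,100.79.
Over 36 months: Option 1 costs 36 × $1,094.80 + $250.00 = $39,662.80; Option 2 costs 36 × $1,100.79 = $39,628.44.
Option 2 is cheaper by $39,662.80 − $39,628.44 = $34.36.

Option 2 by $34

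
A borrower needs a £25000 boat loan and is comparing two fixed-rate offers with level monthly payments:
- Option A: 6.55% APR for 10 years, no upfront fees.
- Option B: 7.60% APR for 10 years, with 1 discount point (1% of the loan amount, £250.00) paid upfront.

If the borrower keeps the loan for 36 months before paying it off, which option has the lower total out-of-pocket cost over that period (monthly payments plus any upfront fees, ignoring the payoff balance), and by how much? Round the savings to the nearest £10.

Option A by £740

Option A: at 6.55% the monthly rate is 0.0054583, so the payment is 25,000 × 0.0054583 / (1 − 1.0054583^−120) = £284.51.
Option B: at 7.60% the monthly rate is 0.0063333, so the payment is 25,000 × 0.0063333 / (1 − 1.0063333^−120) = £298.06.
Over 36 months: Option A costs 36 × £284.51 = £10,242.36; Option B costs 36 × £298.06 + £250.00 = £10,980.16.
Option A is cheaper by £10,980.16 − £10,242.36 = £737.80.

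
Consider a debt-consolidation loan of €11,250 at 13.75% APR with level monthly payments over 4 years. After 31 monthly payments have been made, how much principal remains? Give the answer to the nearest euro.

With monthly rate i = 13.75%/12 = 0.0114583, the balance after k of n payments is P · [(1+i)^n − (1+i)^k] / [(1+i)^n − 1].
(1+0.0114583)^48 = 1.72784130 and (1+0.0114583)^31 = 1.42359975, so the balance is 11,250 × (1.72784130 − 1.42359975) / (1.72784130 − 1) = €4,702.56.

€4,703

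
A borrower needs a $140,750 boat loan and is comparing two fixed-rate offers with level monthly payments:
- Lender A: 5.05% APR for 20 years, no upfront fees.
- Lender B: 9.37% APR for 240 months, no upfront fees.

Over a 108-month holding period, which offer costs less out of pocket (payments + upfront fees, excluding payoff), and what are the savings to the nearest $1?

Lender A by $39,665

Lender A: at 5.05% the monthly rate is 0.0042083, so the payment is 140,750 × 0.0042083 / (1 − 1.0042083^−240) = $932.78.
Lender B: at 9.37% the monthly rate is 0.0078083, so the payment is 140,750 × 0.0078083 / (1 − 1.0078083^−240) = $1,300.05.
Over 108 months: Lender A costs 108 × $932.78 = $100,740.24; Lender B costs 108 × $1,300.05 = $140,405.40.
Lender A is cheaper by $140,405.40 − $100,740.24 = $39,665.16.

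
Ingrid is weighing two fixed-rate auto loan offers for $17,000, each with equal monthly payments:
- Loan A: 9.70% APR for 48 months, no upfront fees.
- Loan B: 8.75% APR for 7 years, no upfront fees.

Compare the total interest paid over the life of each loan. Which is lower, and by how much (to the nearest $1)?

Loan A by $2,216

Loan A: at 9.70% the monthly rate is 0.0080833, so the payment is 17,000 × 0.0080833 / (1 − 1.0080833^−48) = $428.72.
Total interest on Loan A = 48 × $428.72 − $17,000 = $3,578.56.
Loan B: at 8.75% the monthly rate is 0.0072917, so the payment is 17,000 × 0.0072917 / (1 − 1.0072917^−84) = $271.36.
Total interest on Loan B = 84 × $271.36 − $17,000 = $5,794.24.
Loan A is lower by $2,215.68.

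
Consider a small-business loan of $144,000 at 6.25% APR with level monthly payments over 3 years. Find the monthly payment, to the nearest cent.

Monthly rate = 6.25%/12 = 0.0052083; payment = 144,000 × 0.0052083 / (1 − (1+0.0052083)^−36) = $4,397.09.

$4,397.09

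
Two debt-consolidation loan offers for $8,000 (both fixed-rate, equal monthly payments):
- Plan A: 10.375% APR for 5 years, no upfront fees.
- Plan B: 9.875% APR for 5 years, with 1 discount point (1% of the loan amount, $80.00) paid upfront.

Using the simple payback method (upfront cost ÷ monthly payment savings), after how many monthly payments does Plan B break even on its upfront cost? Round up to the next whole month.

41 months

Plan A: at 10.375% the monthly rate is 0.0086458, so the payment is 8,000 × 0.0086458 / (1 − 1.0086458^−60) = $171.46.
Plan B: at 9.875% the monthly rate is 0.0082292, so the payment is 8,000 × 0.0082292 / (1 − 1.0082292^−60) = $169.48.
Monthly savings = $171.46 − $169.48 = $1.98.
Break-even = $80.00 / $1.98 = 40.40 → 41 months.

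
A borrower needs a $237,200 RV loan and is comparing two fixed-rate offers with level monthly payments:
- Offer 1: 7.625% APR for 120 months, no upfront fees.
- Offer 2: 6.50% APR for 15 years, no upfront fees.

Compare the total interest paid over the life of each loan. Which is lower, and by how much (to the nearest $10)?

Offer 1 by $32,200

Offer 1: at 7.625% the monthly rate is 0.0063542, so the payment is 237,200 × 0.0063542 / (1 − 1.0063542^−120) = $2,831.10.
Total interest on Offer 1 = 120 × $2,831.10 − $237,200 = $102,532.00.
Offer 2: monthly rate = 6.5%/12 = 0.0054167; payment = 237,200 × 0.0054167 / (1 − (1+0.0054167)^−180) = $2,066.27.
Total interest on Offer 2 = 180 × $2,066.27 − $237,200 = $134,728.60.
Offer 1 is lower by $32,196.60.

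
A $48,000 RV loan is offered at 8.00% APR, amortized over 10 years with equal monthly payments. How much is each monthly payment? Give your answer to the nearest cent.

$582.37

Monthly rate = 8%/12 = 0.0066667; payment = 48,000 × 0.0066667 / (1 − (1+0.0066667)^−120) = $582.37.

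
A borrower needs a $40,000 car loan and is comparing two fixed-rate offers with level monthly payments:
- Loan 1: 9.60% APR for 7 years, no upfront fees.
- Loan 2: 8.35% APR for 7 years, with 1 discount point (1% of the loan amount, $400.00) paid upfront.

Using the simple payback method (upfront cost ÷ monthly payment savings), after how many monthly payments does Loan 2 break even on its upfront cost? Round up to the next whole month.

16 months

Loan 1: at 9.60% the monthly rate is 0.0080000, so the payment is 40,000 × 0.0080000 / (1 − 1.0080000^−84) = $655.81.
Loan 2: at 8.35% the monthly rate is 0.0069583, so the payment is 40,000 × 0.0069583 / (1 − 1.0069583^−84) = $630.45.
Monthly savings = $655.81 − $630.45 = $25.36.
Break-even = $400.00 / $25.36 = 15.77 → 16 months.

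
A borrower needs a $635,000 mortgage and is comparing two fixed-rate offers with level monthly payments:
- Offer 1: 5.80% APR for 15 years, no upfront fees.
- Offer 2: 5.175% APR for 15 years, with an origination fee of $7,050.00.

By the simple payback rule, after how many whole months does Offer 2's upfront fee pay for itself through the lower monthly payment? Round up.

Offer 1: monthly rate = 5.8%/12 = 0.0048333; payment = 635,000 × 0.0048333 / (1 − (1+0.0048333)^−180) = $5,290.12.
Offer 2: at 5.175% the monthly rate is 0.0043125, so the payment is 635,000 × 0.0043125 / (1 − 1.0043125^−180) = $5,079.62.
Monthly savings = $5,290.12 − $5,079.62 = $210.50.
Break-even = $7,050.00 / $210.50 = 33.49 → 34 months.

34 months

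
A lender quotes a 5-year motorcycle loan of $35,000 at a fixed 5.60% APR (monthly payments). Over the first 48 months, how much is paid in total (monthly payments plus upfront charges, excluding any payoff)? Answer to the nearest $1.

At 5.60% the monthly rate is 0.0046667, so the payment is 35,000 × 0.0046667 / (1 − 1.0046667^−60) = $670.16.
Total outlay = 48 × $670.16 = $32,167.68.

$32,168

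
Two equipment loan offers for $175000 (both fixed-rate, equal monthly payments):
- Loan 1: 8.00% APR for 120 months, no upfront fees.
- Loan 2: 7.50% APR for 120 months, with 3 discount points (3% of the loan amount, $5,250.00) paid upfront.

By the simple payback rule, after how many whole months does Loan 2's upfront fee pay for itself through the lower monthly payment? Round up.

Loan 1: at 8.00% the monthly rate is 0.0066667, so the payment is 175,000 × 0.0066667 / (1 − 1.0066667^−120) = $2,123.23.
Loan 2: monthly rate = 7.5%/12 = 0.0062500; payment = 175,000 × 0.0062500 / (1 − (1+0.0062500)^−120) = $2,077.28.
Monthly savings = $2,123.23 − $2,077.28 = $45.95.
Break-even = $5,250.00 / $45.95 = 114.25 → 115 months.

115 months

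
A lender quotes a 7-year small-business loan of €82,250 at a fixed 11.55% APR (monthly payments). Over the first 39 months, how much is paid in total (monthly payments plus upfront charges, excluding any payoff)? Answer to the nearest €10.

€55,860

Monthly rate = 11.55%/12 = 0.0096250; payment = 82,250 × 0.0096250 / (1 − (1+0.0096250)^−84) = €1,432.22.
Total outlay = 39 × €1,432.22 = €55,856.58.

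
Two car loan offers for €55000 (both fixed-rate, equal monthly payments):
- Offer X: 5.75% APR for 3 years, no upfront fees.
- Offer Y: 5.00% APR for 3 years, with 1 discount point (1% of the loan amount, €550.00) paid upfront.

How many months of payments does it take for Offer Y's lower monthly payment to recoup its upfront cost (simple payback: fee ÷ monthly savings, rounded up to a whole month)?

30 months

Offer X: monthly rate = 5.75%/12 = 0.0047917; payment = 55,000 × 0.0047917 / (1 − (1+0.0047917)^−36) = €1,666.98.
Offer Y: monthly rate = 5%/12 = 0.0041667; payment = 55,000 × 0.0041667 / (1 − (1+0.0041667)^−36) = €1,648.40.
Monthly savings = €1,666.98 − €1,648.40 = €18.58.
Break-even = €550.00 / €18.58 = 29.60 → 30 months.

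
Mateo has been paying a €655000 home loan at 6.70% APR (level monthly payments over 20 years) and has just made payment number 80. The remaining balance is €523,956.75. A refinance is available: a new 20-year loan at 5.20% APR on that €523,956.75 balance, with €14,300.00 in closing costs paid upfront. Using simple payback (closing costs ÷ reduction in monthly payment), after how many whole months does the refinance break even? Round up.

Current payment = 655,000 × 6.7%/12 / (1 − (1+0.0055833)^−240) = €4,960.93.
Refinanced payment = 523,956.75 × 0.0043333 / (1 − (1+0.0043333)^−240) = €3,516.03.
Monthly savings = €4,960.93 − €3,516.03 = €1,444.90.
Break-even = €14,300.00 / €1,444.90 = 9.90 → 10 months.

10 months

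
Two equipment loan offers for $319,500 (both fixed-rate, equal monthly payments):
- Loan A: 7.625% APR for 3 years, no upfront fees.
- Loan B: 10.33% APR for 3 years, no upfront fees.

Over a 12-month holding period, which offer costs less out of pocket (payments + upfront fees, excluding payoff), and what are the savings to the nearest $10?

Loan A by $4,830

Loan A: at 7.625% the monthly rate is 0.0063542, so the payment is 319,500 × 0.0063542 / (1 − 1.0063542^−36) = $9,956.79.
Loan B: monthly rate = 10.33%/12 = 0.0086083; payment = 319,500 × 0.0086083 / (1 − (1+0.0086083)^−36) = $10,358.94.
Over 12 months: Loan A costs 12 × $9,956.79 = $119,481.48; Loan B costs 12 × $10,358.94 = $124,307.28.
Loan A is cheaper by $124,307.28 − $119,481.48 = $4,825.80.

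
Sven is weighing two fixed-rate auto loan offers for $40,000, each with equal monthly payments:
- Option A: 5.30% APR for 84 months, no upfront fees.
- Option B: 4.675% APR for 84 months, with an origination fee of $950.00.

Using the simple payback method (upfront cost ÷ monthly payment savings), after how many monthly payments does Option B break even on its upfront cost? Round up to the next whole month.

81 months

Option A: at 5.30% the monthly rate is 0.0044167, so the payment is 40,000 × 0.0044167 / (1 − 1.0044167^−84) = $571.01.
Option B: monthly rate = 4.675%/12 = 0.0038958; payment = 40,000 × 0.0038958 / (1 − (1+0.0038958)^−84) = $559.27.
Monthly savings = $571.01 − $559.27 = $11.74.
Break-even = $950.00 / $11.74 = 80.92 → 81 months.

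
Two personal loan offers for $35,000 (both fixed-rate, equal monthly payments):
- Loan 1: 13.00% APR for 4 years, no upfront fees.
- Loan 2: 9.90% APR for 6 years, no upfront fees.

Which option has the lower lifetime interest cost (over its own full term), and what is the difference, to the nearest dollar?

Loan 1 by $1,488

Loan 1: at 13.00% the monthly rate is 0.0108333, so the payment is 35,000 × 0.0108333 / (1 − 1.0108333^−48) = $938.96.
Total interest on Loan 1 = 48 × $938.96 − $35,000 = $10,070.08.
Loan 2: monthly rate = 9.9%/12 = 0.0082500; payment = 35,000 × 0.0082500 / (1 − (1+0.0082500)^−72) = $646.64.
Total interest on Loan 2 = 72 × $646.64 − $35,000 = $11,558.08.
Loan 1 is lower by $1,488.00.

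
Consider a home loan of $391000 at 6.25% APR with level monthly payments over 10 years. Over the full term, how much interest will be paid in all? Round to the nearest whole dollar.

$135,818

At 6.25% the monthly rate is 0.0052083, so the payment is 391,000 × 0.0052083 / (1 − 1.0052083^−120) = $4,390.15.
Total paid = 120 × $4,390.15 = $526,818.00; interest = $526,818.00 − $391,000 = $135,818.00.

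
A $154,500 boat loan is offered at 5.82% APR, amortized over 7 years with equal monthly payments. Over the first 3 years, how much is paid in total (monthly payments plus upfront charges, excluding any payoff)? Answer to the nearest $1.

$80,774

At 5.82% the monthly rate is 0.0048500, so the payment is 154,500 × 0.0048500 / (1 − 1.0048500^−84) = $2,243.71.
Total outlay = 36 × $2,243.71 = $80,773.56.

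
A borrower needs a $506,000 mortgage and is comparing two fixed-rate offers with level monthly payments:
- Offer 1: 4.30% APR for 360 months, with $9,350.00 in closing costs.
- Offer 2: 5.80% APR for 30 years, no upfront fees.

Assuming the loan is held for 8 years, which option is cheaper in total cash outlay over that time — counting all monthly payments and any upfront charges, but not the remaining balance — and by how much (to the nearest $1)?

Offer 1: at 4.30% the monthly rate is 0.0035833, so the payment is 506,000 × 0.0035833 / (1 − 1.0035833^−360) = $2,504.05.
Offer 2: at 5.80% the monthly rate is 0.0048333, so the payment is 506,000 × 0.0048333 / (1 − 1.0048333^−360) = $2,968.97.
Over 96 months: Offer 1 costs 96 × $2,504.05 + $9,350.00 = $249,738.80; Offer 2 costs 96 × $2,968.97 = $285,021.12.
Offer 1 is cheaper by $285,021.12 − $249,738.80 = $35,282.32.

Offer 1 by $35,282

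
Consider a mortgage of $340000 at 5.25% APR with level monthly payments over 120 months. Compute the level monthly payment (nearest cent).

$3,647.92

At 5.25% the monthly rate is 0.0043750, so the payment is 340,000 × 0.0043750 / (1 − 1.0043750^−120) = $3,647.92.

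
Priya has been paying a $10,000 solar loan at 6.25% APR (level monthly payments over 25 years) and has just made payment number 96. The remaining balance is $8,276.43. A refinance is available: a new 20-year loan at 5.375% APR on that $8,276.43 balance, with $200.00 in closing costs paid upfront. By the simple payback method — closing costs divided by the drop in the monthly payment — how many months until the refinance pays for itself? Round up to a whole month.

Current payment = 10,000 × 6.25%/12 / (1 − (1+0.0052083)^−300) = $65.97.
Refinanced payment = 8,276.43 × 0.0044792 / (1 − (1+0.0044792)^−240) = $56.35.
Monthly savings = $65.97 − $56.35 = $9.62.
Break-even = $200.00 / $9.62 = 20.79 → 21 months.

21 months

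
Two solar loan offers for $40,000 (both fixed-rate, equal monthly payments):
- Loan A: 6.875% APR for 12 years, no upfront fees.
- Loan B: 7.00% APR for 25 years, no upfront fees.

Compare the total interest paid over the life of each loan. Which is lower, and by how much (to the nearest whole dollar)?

Loan A: monthly rate = 6.875%/12 = 0.0057292; payment = 40,000 × 0.0057292 / (1 − (1+0.0057292)^−144) = $408.69.
Total interest on Loan A = 144 × $408.69 − $40,000 = $18,851.36.
Loan B: at 7.00% the monthly rate is 0.0058333, so the payment is 40,000 × 0.0058333 / (1 − 1.0058333^−300) = $282.71.
Total interest on Loan B = 300 × $282.71 − $40,000 = $44,813.00.
Loan A is lower by $25,961.64.

Loan A by $25,962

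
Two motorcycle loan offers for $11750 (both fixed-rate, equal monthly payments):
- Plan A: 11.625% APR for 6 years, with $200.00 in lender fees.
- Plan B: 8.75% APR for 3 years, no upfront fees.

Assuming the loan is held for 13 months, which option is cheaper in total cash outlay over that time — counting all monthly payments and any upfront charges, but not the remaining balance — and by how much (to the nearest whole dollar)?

Plan A: at 11.625% the monthly rate is 0.0096875, so the payment is 11,750 × 0.0096875 / (1 − 1.0096875^−72) = $227.43.
Plan B: at 8.75% the monthly rate is 0.0072917, so the payment is 11,750 × 0.0072917 / (1 − 1.0072917^−36) = $372.28.
Over 13 months: Plan A costs 13 × $227.43 + $200.00 = $3,156.59; Plan B costs 13 × $372.28 = $4,839.64.
Plan A is cheaper by $4,839.64 − $3,156.59 = $1,683.05.

Plan A by $1,683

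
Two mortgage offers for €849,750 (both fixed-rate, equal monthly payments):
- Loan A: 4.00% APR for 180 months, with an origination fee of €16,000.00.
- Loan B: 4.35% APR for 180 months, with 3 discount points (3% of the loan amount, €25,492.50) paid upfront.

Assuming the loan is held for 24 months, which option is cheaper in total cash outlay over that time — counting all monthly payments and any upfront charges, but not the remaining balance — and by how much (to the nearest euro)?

Loan A by €13,094

Loan A: at 4.00% the monthly rate is 0.0033333, so the payment is 849,750 × 0.0033333 / (1 − 1.0033333^−180) = €6,285.50.
Loan B: at 4.35% the monthly rate is 0.0036250, so the payment is 849,750 × 0.0036250 / (1 − 1.0036250^−180) = €6,435.58.
Over 24 months: Loan A costs 24 × €6,285.50 + €16,000.00 = €166,852.00; Loan B costs 24 × €6,435.58 + €25,492.50 = €179,946.42.
Loan A is cheaper by €179,946.42 − €166,852.00 = €13,094.42.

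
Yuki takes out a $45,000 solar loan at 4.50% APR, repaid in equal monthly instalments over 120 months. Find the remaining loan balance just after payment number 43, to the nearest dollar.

With monthly rate i = 4.5%/12 = 0.0037500, the balance after k of n payments is P · [(1+i)^n − (1+i)^k] / [(1+i)^n − 1].
(1+0.0037500)^120 = 1.56699278 and (1+0.0037500)^43 = 1.17462437, so the balance is 45,000 × (1.56699278 − 1.17462437) / (1.56699278 − 1) = $31,140.75.

$31,141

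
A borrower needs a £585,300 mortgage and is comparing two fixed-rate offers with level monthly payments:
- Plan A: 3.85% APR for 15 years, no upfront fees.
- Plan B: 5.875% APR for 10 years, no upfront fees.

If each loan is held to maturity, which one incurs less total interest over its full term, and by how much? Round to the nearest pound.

Plan A: monthly rate = 3.85%/12 = 0.0032083; payment = 585,300 × 0.0032083 / (1 − (1+0.0032083)^−180) = £4,285.53.
Total interest on Plan A = 180 × £4,285.53 − £585,300 = £186,095.40.
Plan B: monthly rate = 5.875%/12 = 0.0048958; payment = 585,300 × 0.0048958 / (1 − (1+0.0048958)^−120) = £6,461.35.
Total interest on Plan B = 120 × £6,461.35 − £585,300 = £190,062.00.
Plan A is lower by £3,966.60.

Plan A by £3,967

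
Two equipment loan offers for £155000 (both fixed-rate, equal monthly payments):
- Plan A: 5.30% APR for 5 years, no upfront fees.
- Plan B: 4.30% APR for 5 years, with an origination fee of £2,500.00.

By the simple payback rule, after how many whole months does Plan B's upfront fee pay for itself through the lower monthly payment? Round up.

Plan A: at 5.30% the monthly rate is 0.0044167, so the payment is 155,000 × 0.0044167 / (1 − 1.0044167^−60) = £2,946.39.
Plan B: monthly rate = 4.3%/12 = 0.0035833; payment = 155,000 × 0.0035833 / (1 − (1+0.0035833)^−60) = £2,875.59.
Monthly savings = £2,946.39 − £2,875.59 = £70.80.
Break-even = £2,500.00 / £70.80 = 35.31 → 36 months.

36 months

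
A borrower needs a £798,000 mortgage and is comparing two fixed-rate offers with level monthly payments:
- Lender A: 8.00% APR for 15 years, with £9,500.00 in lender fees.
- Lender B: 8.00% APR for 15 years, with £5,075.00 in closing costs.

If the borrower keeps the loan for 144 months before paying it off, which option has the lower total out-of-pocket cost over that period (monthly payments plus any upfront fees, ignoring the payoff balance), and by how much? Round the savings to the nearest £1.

Lender B by £4,425

Lender A: monthly rate = 8%/12 = 0.0066667; payment = 798,000 × 0.0066667 / (1 − (1+0.0066667)^−180) = £7,626.10.
Lender B: at 8.00% the monthly rate is 0.0066667, so the payment is 798,000 × 0.0066667 / (1 − 1.0066667^−180) = £7,626.10.
Over 144 months: Lender A costs 144 × £7,626.10 + £9,500.00 = £1,107,658.40; Lender B costs 144 × £7,626.10 + £5,075.00 = £1,103,233.40.
Lender B is cheaper by £1,107,658.40 − £1,103,233.40 = £4,425.00.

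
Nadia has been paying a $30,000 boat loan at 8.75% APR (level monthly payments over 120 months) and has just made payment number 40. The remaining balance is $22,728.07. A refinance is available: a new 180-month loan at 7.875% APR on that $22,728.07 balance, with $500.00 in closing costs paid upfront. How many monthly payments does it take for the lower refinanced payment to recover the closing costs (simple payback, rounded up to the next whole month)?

4 months

Current payment = 30,000 × 8.75%/12 / (1 − (1+0.0072917)^−120) = $375.98.
Refinanced payment = 22,728.07 × 0.0065625 / (1 − (1+0.0065625)^−180) = $215.56.
Monthly savings = $375.98 − $215.56 = $160.42.
Break-even = $500.00 / $160.42 = 3.12 → 4 months.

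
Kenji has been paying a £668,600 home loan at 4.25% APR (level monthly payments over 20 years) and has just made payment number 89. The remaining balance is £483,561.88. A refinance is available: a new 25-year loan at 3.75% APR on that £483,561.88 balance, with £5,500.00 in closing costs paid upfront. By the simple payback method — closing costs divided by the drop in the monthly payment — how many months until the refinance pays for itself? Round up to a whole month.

Current payment = 668,600 × 4.25%/12 / (1 − (1+0.0035417)^−240) = £4,140.20.
Refinanced payment = 483,561.88 × 0.0031250 / (1 − (1+0.0031250)^−300) = £2,486.14.
Monthly savings = £4,140.20 − £2,486.14 = £1,654.06.
Break-even = £5,500.00 / £1,654.06 = 3.33 → 4 months.

4 months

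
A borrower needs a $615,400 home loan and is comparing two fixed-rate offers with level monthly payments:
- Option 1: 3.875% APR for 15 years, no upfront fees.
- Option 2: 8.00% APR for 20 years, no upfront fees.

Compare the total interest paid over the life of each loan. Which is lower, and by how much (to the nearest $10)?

Option 1: monthly rate = 3.875%/12 = 0.0032292; payment = 615,400 × 0.0032292 / (1 − (1+0.0032292)^−180) = $4,513.59.
Total interest on Option 1 = 180 × $4,513.59 − $615,400 = $197,046.20.
Option 2: monthly rate = 8%/12 = 0.0066667; payment = 615,400 × 0.0066667 / (1 − (1+0.0066667)^−240) = $5,147.45.
Total interest on Option 2 = 240 × $5,147.45 − $615,400 = $619,988.00.
Option 1 is lower by $422,941.80.

Option 1 by $422,940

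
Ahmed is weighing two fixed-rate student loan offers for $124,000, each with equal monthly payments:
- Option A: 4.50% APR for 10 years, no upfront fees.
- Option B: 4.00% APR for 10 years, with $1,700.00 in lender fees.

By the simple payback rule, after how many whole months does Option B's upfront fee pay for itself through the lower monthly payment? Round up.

58 months

Option A: monthly rate = 4.5%/12 = 0.0037500; payment = 124,000 × 0.0037500 / (1 − (1+0.0037500)^−120) = $1,285.12.
Option B: at 4.00% the monthly rate is 0.0033333, so the payment is 124,000 × 0.0033333 / (1 − 1.0033333^−120) = $1,255.44.
Monthly savings = $1,285.12 − $1,255.44 = $29.68.
Break-even = $1,700.00 / $29.68 = 57.28 → 58 months.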